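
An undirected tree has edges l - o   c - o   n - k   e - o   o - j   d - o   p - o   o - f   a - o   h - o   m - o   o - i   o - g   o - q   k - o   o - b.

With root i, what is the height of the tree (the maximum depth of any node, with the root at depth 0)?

3

The longest root-to-leaf path is i – o – k – n (3 edges).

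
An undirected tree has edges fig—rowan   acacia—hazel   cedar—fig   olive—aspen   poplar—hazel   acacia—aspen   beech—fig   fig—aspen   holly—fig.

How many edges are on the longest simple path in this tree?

5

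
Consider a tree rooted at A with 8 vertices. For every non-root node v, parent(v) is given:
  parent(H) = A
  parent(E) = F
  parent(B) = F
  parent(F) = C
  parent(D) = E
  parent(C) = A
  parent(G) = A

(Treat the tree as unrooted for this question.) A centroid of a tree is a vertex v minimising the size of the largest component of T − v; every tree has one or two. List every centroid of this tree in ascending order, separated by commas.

If F is removed the pieces have sizes 4, 2, 1, all ≤ ⌊8/2⌋ = 4.
Its neighbour C also leaves a largest component of size 4, so both are centroids.

C, F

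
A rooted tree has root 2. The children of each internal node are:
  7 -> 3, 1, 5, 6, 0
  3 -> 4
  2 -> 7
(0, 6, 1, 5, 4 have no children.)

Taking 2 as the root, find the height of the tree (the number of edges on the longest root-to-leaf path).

4 sits deepest: 2 → 7 → 3 → 4 — 3 edges from the root.

3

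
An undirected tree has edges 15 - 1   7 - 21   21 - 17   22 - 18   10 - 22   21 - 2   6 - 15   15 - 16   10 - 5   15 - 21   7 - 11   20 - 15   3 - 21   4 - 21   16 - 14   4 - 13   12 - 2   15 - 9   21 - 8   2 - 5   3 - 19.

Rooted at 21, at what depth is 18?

5

Path from 21 to 18: 21–2–5–10–22–18, which has 5 edges.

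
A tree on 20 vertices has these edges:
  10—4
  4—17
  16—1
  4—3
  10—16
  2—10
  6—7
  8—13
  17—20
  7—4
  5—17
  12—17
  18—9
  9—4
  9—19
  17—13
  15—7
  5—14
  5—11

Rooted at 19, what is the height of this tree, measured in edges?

5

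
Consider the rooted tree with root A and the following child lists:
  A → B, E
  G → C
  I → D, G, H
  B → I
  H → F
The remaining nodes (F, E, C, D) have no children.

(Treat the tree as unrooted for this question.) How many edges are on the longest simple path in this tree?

5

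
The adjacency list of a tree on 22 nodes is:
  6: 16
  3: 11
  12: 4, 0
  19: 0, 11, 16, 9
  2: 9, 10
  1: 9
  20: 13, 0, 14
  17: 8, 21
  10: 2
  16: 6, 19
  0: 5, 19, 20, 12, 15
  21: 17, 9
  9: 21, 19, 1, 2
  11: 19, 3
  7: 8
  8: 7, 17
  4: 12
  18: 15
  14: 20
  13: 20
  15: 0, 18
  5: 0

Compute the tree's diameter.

A longest path is 7 - 8 - 17 - 21 - 9 - 19 - 0 - 12 - 4, with 8 edges.

8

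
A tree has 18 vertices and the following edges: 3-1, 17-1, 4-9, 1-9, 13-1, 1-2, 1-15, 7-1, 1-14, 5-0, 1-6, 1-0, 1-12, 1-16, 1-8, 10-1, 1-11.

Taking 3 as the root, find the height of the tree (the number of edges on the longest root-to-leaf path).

3

The longest root-to-leaf path is 3 → 1 → 9 → 4 (3 edges).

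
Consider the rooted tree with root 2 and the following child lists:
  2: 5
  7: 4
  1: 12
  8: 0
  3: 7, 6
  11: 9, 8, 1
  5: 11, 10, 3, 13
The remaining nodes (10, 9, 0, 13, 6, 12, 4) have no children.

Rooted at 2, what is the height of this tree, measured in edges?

A deepest node is 0, reached by 2 → 5 → 11 → 8 → 0.
That path has 4 edges, so the height is 4.

4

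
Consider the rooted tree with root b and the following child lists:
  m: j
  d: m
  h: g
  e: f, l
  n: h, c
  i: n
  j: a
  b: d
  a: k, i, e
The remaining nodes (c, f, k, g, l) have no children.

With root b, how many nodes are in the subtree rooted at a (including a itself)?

a's subtree: {a, k, i, e, n, l, f, h, c, g}, size 10.

10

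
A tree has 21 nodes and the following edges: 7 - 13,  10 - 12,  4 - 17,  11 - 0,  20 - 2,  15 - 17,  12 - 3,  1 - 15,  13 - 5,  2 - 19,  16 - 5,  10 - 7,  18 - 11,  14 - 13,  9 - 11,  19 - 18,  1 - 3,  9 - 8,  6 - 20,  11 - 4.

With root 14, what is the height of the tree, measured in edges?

15

The longest root-to-leaf path is 14-13-7-10-12-3-1-15-17-4-11-18-19-2-20-6 (15 edges).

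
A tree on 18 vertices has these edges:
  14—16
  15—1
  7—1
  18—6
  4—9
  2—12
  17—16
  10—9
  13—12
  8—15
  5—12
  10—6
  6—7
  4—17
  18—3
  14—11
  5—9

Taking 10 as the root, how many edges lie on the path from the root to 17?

3

Climbing from 17 to the root: 17 → 4 → 9 → 10. That's 3 steps.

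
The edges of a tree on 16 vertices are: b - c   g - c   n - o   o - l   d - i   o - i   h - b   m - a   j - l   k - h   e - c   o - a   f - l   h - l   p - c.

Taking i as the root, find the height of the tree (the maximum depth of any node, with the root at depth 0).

6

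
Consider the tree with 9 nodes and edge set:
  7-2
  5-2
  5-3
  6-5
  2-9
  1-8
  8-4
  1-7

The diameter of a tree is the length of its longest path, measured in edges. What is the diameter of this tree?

A longest path is 6 - 5 - 2 - 7 - 1 - 8 - 4, with 6 edges.

6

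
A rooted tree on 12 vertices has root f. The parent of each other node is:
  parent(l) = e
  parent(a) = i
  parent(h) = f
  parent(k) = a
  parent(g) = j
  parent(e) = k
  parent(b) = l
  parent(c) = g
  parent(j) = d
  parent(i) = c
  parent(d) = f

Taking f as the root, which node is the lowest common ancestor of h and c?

f

Ancestors of h (toward the root): h, f.
Ancestors of c: c, g, j, d, f.
The deepest node appearing in both lists is f.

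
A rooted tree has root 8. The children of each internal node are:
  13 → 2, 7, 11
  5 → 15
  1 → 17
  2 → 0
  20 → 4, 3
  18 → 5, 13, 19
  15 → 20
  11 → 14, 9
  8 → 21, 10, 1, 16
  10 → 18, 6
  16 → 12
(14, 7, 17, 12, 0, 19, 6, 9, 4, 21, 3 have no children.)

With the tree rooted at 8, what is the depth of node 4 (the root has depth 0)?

6

Path from 8 to 4: 8 – 10 – 18 – 5 – 15 – 20 – 4, which has 6 edges.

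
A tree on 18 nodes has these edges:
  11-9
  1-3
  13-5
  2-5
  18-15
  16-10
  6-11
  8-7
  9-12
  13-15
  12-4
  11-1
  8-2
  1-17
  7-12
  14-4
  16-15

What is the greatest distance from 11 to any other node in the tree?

10

A farthest node from 11 is 10.
The path 11-9-12-7-8-2-5-13-15-16-10 has 10 edges.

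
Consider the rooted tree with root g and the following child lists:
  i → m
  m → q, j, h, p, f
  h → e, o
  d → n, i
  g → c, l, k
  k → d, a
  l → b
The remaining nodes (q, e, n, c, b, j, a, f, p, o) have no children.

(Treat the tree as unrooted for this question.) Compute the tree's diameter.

BFS from b reaches o last, at distance 8; BFS from o confirms no node is farther.
Path: b - l - g - k - d - i - m - h - o.

8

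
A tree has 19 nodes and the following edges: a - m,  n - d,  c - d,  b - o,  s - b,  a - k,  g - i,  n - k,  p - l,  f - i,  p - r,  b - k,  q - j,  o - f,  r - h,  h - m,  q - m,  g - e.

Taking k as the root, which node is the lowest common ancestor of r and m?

m

r's ancestor chain is r, h, m, a, k and m's is m, a, k; they first meet at m.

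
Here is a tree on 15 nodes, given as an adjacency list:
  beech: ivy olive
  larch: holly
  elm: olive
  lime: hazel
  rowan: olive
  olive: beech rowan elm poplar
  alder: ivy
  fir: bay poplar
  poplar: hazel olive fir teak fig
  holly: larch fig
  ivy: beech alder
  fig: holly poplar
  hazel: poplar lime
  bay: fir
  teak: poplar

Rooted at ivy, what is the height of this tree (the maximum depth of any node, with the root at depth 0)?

6

larch sits deepest: ivy – beech – olive – poplar – fig – holly – larch — 6 edges from the root.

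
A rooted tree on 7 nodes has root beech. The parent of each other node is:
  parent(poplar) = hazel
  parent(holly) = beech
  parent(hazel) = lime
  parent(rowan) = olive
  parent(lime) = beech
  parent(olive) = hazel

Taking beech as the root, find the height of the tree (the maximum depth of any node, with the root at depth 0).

4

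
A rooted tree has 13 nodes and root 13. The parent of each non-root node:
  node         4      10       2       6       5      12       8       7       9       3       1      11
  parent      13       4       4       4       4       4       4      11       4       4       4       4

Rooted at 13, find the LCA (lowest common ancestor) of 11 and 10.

4

Ancestors of 11 (toward the root): 11, 4, 13.
Ancestors of 10: 10, 4, 13.
The deepest node appearing in both lists is 4.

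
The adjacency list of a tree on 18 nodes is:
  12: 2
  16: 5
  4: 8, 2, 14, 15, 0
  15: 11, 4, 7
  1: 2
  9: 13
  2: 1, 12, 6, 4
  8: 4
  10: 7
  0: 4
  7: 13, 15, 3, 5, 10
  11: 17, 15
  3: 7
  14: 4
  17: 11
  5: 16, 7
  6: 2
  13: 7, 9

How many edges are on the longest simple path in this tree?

6

BFS from 16 reaches 6 last, at distance 6; BFS from 6 confirms no node is farther.
Path: 16-5-7-15-4-2-6.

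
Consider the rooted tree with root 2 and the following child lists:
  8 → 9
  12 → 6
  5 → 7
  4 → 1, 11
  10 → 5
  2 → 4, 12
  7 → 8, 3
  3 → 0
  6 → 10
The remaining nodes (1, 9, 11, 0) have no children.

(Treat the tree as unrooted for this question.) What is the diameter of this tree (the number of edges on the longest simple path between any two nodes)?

A longest path is 1 – 4 – 2 – 12 – 6 – 10 – 5 – 7 – 3 – 0, with 9 edges.

9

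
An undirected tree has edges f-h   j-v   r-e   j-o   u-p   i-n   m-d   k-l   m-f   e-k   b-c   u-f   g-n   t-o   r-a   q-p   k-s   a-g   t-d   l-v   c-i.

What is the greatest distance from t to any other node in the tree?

Distances from t peak at 13, attained at b.
t-o-j-v-l-k-e-r-a-g-n-i-c-b

13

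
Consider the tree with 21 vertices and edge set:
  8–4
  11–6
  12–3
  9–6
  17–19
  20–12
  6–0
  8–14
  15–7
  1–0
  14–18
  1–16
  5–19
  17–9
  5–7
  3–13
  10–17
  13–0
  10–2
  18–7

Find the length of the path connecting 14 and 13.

The path is 14–18–7–5–19–17–9–6–0–13, which has 9 edges.

9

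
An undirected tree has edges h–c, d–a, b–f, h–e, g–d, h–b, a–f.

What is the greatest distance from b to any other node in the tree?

4

A farthest node from b is g.
The path b-f-a-d-g has 4 edges.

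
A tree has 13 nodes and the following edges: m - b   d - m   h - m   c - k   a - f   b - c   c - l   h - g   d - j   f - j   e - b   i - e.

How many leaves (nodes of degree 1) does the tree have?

5

Degree-1 nodes: a, g, i, k, l — 5 of them.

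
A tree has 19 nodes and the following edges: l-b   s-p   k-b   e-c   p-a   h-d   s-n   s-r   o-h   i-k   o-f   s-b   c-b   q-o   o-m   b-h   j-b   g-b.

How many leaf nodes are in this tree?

12

Degree-1 nodes: a, d, e, f, g, i, j, l, m, n, q, r — 12 of them.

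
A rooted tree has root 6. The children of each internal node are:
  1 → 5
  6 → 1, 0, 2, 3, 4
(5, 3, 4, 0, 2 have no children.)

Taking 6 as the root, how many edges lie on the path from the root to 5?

2

Climbing from 5 to the root: 5 – 1 – 6. That's 2 steps.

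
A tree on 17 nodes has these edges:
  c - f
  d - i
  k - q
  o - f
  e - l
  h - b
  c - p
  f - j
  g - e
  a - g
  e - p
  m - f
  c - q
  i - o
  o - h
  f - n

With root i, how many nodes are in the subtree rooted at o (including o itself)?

The subtree rooted at o contains: o, f, h, c, m, n, j, b, p, q, e, k, g, l, a — 15 nodes.

15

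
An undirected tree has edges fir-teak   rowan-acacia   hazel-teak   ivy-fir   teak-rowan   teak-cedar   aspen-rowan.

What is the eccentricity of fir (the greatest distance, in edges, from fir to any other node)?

3

A farthest node from fir is aspen (acacia also at distance 3).
The path fir – teak – rowan – aspen has 3 edges.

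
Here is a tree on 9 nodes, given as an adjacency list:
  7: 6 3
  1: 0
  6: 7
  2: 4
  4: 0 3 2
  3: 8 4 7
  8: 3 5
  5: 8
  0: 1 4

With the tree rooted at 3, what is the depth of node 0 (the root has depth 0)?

2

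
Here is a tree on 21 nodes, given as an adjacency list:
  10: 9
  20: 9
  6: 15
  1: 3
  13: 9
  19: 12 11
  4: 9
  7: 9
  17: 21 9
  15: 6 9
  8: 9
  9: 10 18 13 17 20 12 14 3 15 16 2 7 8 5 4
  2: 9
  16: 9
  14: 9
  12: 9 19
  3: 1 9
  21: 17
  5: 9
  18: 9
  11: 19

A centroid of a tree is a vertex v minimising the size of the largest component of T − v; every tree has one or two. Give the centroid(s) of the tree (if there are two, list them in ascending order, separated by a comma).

If 9 is removed the pieces have sizes 3, 2, 2, 2, 1, 1, 1, 1, 1, 1, 1, 1, 1, 1, 1, all ≤ ⌊21/2⌋ = 10.
No neighbour of 9 does as well, so 9 is the unique centroid.

9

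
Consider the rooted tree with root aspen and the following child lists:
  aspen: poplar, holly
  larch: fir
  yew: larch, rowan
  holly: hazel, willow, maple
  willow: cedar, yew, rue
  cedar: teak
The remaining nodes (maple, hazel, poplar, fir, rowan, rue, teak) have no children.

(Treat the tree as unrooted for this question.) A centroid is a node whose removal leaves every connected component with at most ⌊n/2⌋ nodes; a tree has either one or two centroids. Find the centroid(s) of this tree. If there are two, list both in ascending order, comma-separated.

willow

If willow is removed the pieces have sizes 5, 4, 2, 1, all ≤ ⌊13/2⌋ = 6.
No neighbour of willow does as well, so willow is the unique centroid.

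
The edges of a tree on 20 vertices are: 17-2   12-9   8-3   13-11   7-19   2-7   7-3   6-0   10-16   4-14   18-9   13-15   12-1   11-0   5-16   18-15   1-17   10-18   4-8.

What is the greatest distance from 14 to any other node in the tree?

15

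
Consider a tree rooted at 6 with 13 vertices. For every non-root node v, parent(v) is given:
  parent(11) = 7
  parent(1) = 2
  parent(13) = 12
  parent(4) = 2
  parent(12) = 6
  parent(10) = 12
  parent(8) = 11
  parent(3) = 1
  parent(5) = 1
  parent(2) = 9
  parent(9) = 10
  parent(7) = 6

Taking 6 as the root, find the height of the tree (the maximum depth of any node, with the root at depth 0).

A deepest node is 5, reached by 6 → 12 → 10 → 9 → 2 → 1 → 5.
That path has 6 edges, so the height is 6.

6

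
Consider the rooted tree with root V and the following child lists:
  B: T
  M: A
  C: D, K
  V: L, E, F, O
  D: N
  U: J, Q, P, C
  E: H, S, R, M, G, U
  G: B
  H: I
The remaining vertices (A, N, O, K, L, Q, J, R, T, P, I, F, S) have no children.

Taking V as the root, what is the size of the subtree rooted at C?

The subtree rooted at C contains: C, K, D, N — 4 nodes.

4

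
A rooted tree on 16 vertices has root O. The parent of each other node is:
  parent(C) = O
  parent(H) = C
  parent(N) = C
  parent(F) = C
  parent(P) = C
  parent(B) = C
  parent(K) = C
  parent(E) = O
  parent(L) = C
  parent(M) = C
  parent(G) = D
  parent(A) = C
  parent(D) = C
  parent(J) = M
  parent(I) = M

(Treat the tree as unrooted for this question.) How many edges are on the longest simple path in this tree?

Starting from G, a farthest node is E at distance 4.
One longest path: G-D-C-O-E.
So the diameter is 4.

4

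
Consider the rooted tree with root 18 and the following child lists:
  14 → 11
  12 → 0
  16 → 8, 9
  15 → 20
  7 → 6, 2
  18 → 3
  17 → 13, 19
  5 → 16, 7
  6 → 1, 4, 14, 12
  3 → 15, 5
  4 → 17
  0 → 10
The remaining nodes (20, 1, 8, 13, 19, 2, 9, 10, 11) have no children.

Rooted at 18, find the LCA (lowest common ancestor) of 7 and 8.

Path 7→root: 7 5 3 18; path 8→root: 8 16 5 3 18.
First common node: 5.

5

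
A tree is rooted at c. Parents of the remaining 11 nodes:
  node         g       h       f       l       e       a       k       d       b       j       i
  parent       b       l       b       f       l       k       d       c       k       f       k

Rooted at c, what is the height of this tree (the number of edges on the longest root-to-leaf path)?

6

h sits deepest: c → d → k → b → f → l → h — 6 edges from the root.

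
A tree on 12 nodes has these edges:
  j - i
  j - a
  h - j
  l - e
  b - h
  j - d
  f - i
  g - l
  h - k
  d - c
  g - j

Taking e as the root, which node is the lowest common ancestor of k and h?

k's ancestor chain is k, h, j, g, l, e and h's is h, j, g, l, e; they first meet at h.

h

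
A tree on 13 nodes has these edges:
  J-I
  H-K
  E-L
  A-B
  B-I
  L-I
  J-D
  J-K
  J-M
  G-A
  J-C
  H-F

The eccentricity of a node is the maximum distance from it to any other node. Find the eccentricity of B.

A farthest node from B is F.
The path B – I – J – K – H – F has 5 edges.

5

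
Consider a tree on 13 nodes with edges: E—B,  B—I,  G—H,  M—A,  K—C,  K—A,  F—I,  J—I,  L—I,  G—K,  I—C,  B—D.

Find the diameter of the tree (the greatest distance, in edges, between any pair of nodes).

6

BFS from H reaches E last, at distance 6; BFS from E confirms no node is farther.
Path: H–G–K–C–I–B–E.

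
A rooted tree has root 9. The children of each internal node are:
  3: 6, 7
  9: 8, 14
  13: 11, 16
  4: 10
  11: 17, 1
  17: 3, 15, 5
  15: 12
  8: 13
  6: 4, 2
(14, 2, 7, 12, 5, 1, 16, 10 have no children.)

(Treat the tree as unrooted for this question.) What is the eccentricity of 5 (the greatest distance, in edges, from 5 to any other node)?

6

A farthest node from 5 is 14.
The path 5–17–11–13–8–9–14 has 6 edges.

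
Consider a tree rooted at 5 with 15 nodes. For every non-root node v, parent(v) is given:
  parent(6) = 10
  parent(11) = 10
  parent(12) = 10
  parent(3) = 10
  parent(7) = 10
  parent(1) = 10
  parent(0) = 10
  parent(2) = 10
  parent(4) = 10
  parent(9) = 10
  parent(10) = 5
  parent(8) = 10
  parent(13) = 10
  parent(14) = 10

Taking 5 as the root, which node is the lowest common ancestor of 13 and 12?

13's ancestor chain is 13, 10, 5 and 12's is 12, 10, 5; they first meet at 10.

10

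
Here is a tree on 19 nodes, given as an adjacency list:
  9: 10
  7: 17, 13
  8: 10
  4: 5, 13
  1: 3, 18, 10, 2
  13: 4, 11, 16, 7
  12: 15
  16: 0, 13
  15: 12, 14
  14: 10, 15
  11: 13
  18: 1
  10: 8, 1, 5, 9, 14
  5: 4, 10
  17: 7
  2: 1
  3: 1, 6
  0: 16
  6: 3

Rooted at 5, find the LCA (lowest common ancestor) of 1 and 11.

5

1's ancestor chain is 1, 10, 5 and 11's is 11, 13, 4, 5; they first meet at 5.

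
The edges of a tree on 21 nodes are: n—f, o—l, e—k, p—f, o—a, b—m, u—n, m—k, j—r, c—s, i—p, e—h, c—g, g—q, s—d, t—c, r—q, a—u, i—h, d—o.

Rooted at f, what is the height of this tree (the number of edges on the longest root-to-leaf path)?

11

The longest root-to-leaf path is f–n–u–a–o–d–s–c–g–q–r–j (11 edges).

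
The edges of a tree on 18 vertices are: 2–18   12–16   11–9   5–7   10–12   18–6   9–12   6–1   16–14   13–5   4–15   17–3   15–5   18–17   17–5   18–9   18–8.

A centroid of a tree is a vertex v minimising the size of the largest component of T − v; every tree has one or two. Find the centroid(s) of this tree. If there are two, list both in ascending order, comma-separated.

18

Removing 18 splits the tree into components of sizes 7, 6, 2, 1, 1; the largest is 7 ≤ ⌊18/2⌋ = 9.
Every other node leaves some component of size > 9, so the centroid is unique.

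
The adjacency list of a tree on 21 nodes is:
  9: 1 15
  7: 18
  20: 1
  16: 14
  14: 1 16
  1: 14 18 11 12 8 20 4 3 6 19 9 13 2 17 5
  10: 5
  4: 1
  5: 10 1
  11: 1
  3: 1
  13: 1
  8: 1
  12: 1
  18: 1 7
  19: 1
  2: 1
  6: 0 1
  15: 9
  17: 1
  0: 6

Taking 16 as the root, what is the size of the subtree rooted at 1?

19

The subtree rooted at 1 contains: 1, 8, 9, 18, 2, 6, 20, 5, 12, 4, 19, 17, 11, 3, 13, 15, 7, 0, 10 — 19 nodes.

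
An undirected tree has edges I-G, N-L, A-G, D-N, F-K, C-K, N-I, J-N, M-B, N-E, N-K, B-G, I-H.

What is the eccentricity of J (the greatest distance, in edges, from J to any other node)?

5

Distances from J peak at 5, attained at M.
J–N–I–G–B–M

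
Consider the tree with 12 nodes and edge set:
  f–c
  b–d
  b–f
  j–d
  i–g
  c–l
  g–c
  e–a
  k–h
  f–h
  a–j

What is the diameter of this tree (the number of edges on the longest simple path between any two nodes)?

BFS from e reaches i last, at distance 8; BFS from i confirms no node is farther.
Path: e - a - j - d - b - f - c - g - i.

8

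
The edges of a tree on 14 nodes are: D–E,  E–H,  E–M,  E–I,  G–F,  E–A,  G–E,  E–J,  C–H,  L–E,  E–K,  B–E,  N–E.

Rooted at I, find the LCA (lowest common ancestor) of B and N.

E

Path B→root: B E I; path N→root: N E I.
First common node: E.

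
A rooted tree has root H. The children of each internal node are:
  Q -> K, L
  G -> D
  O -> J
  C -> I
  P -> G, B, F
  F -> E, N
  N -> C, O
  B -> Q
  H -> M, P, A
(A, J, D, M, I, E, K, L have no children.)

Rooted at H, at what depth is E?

Climbing from E to the root: E–F–P–H. That's 3 steps.

3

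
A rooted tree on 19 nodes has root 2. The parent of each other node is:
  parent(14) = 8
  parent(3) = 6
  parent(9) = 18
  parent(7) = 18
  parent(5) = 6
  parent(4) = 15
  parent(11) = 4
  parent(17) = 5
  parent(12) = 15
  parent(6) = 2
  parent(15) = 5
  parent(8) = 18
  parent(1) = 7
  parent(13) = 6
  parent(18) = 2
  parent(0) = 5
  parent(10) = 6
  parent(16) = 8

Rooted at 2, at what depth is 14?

3

2 – 18 – 8 – 14 — 3 edges.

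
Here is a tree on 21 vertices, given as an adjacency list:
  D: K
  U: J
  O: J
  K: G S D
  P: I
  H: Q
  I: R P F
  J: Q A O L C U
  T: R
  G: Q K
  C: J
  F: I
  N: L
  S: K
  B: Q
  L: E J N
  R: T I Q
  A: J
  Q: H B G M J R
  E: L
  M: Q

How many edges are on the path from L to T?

L - J - Q - R - T: 4 edges.

4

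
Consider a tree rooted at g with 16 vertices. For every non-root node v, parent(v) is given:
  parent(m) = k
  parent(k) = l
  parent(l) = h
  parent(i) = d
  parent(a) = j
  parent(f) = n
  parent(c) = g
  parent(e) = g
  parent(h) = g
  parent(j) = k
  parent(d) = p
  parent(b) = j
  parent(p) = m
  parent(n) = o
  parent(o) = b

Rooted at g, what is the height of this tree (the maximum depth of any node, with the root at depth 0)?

8

A deepest node is f, reached by g–h–l–k–j–b–o–n–f.
That path has 8 edges, so the height is 8.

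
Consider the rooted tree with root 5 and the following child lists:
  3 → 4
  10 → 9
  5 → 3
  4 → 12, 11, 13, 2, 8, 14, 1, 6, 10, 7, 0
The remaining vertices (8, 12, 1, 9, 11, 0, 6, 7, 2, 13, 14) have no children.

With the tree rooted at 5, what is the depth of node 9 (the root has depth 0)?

5 – 3 – 4 – 10 – 9 — 4 edges.

4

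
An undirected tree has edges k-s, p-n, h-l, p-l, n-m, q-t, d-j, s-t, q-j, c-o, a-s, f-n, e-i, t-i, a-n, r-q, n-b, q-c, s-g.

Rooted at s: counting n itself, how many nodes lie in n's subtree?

The subtree rooted at n contains: n, p, b, f, m, l, h — 7 nodes.

7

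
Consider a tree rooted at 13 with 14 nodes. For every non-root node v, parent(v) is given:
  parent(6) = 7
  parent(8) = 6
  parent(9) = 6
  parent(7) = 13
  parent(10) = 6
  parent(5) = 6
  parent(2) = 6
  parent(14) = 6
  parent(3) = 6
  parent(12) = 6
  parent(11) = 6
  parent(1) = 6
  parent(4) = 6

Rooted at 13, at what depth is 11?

Path from 13 to 11: 13 – 7 – 6 – 11, which has 3 edges.

3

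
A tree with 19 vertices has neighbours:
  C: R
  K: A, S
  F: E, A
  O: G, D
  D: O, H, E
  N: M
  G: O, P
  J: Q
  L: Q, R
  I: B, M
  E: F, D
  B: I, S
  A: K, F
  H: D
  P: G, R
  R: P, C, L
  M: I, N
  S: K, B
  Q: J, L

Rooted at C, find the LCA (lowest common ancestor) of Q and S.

R

Q's ancestor chain is Q, L, R, C and S's is S, K, A, F, E, D, O, G, P, R, C; they first meet at R.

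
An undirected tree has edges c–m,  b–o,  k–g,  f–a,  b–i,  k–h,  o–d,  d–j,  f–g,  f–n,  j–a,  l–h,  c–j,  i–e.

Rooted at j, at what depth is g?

3

j–a–f–g — 3 edges.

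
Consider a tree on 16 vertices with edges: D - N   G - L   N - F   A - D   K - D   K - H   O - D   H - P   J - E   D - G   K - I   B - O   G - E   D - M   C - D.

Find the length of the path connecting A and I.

Walking from A: A – D – K – I. Length 3.

3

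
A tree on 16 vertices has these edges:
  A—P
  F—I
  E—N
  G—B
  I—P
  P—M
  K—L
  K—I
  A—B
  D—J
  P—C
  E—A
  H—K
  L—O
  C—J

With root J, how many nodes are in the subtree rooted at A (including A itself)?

Descendants of A (including itself): A, E, B, N, G. That's 5.

5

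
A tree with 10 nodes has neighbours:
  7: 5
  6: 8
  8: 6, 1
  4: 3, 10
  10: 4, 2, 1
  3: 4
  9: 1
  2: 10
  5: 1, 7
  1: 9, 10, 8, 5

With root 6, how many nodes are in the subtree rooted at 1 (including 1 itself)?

8

Descendants of 1 (including itself): 1, 10, 5, 9, 2, 4, 7, 3. That's 8.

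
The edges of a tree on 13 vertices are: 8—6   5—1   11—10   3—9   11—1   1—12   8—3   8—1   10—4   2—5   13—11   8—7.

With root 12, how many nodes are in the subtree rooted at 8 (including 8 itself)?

5

The subtree rooted at 8 contains: 8, 6, 7, 3, 9 — 5 nodes.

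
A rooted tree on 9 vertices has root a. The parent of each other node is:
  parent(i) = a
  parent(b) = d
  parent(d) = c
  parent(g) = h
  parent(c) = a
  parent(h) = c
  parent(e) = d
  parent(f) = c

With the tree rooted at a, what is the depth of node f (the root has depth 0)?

2

Path from a to f: a – c – f, which has 2 edges.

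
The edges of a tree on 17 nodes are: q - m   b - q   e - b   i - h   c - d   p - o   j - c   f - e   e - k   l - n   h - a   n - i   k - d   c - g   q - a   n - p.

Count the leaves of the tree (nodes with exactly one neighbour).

The leaves are f, g, j, l, m, o.
That is 6 leaves.

6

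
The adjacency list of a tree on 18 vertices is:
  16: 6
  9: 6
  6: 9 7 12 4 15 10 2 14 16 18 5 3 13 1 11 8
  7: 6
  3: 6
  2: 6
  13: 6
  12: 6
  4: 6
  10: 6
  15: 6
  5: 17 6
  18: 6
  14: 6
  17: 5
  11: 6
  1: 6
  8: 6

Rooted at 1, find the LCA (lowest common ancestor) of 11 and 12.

6

Path 11→root: 11 6 1; path 12→root: 12 6 1.
First common node: 6.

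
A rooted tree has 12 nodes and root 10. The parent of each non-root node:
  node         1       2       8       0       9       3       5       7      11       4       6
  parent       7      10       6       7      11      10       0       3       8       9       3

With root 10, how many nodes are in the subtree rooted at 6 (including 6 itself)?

6's subtree: {6, 8, 11, 9, 4}, size 5.

5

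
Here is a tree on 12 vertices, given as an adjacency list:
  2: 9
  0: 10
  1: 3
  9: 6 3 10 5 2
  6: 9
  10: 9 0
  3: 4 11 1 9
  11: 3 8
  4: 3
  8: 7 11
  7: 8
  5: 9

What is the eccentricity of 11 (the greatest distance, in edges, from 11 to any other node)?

4

The node farthest from 11 is 0, via 11–3–9–10–0 — 4 edges.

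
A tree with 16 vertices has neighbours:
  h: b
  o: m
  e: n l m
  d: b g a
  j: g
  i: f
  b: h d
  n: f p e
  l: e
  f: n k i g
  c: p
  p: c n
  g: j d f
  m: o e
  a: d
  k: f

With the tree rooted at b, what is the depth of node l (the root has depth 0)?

6

Climbing from l to the root: l → e → n → f → g → d → b. That's 6 steps.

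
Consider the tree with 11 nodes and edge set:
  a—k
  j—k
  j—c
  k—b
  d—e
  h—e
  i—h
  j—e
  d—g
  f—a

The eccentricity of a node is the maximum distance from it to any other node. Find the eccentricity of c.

4

The node farthest from c is i (g, f also at distance 4), via c – j – e – h – i — 4 edges.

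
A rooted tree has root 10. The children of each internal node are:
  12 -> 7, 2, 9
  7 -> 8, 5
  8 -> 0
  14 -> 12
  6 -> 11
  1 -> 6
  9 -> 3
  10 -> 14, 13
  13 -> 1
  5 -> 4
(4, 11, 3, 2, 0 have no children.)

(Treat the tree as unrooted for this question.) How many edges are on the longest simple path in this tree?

A longest path is 11 - 6 - 1 - 13 - 10 - 14 - 12 - 7 - 8 - 0, with 9 edges.

9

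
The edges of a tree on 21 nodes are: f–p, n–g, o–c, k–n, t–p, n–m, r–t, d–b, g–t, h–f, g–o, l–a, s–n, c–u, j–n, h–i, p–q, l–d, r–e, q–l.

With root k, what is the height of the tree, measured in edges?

A deepest node is b, reached by k–n–g–t–p–q–l–d–b.
That path has 8 edges, so the height is 8.

8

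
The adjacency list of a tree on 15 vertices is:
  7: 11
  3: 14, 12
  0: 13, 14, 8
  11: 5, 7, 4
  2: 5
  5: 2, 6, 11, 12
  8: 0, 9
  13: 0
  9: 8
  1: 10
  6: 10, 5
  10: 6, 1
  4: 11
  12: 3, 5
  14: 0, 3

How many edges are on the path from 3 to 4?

Walking from 3: 3–12–5–11–4. Length 4.

4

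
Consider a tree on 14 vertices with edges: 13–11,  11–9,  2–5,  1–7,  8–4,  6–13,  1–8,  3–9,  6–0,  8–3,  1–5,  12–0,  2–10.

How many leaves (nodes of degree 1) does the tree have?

4

The leaves are 4, 7, 10, 12.
That is 4 leaves.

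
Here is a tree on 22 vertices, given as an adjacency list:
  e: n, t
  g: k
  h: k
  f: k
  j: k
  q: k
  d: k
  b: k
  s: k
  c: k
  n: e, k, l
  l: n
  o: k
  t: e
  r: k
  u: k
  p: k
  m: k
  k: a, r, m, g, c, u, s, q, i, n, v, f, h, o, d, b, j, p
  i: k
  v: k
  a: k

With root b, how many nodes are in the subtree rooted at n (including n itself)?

n's subtree: {n, e, l, t}, size 4.

4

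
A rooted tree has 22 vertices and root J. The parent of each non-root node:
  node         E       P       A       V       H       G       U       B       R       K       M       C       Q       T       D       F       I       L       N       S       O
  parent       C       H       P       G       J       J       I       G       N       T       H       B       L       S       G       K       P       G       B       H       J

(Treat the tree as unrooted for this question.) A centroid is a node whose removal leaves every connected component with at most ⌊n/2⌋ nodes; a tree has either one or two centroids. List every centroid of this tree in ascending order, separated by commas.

Removing J splits the tree into components of sizes 10, 10, 1; the largest is 10 ≤ ⌊22/2⌋ = 11.
No neighbour of J does as well, so J is the unique centroid.

J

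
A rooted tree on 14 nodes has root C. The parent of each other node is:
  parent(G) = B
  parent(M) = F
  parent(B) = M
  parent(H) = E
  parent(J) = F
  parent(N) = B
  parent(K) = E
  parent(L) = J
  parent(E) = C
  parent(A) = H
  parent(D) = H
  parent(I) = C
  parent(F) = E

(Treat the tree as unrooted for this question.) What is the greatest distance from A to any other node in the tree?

6

Distances from A peak at 6, attained at N (G also at distance 6).
A-H-E-F-M-B-N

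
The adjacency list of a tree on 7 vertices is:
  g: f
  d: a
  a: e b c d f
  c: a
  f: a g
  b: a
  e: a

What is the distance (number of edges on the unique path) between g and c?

3

The path is g – f – a – c, which has 3 edges.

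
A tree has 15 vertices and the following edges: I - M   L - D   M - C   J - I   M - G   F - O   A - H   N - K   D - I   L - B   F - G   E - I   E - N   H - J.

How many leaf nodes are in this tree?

5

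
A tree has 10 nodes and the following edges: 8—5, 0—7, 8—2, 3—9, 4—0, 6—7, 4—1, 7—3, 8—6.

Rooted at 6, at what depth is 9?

6–7–3–9 — 3 edges.

3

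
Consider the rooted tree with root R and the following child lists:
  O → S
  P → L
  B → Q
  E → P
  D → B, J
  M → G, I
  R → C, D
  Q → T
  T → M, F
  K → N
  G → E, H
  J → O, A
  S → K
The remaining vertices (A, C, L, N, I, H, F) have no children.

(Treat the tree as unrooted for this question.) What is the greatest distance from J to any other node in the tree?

The node farthest from J is L, via J-D-B-Q-T-M-G-E-P-L — 9 edges.

9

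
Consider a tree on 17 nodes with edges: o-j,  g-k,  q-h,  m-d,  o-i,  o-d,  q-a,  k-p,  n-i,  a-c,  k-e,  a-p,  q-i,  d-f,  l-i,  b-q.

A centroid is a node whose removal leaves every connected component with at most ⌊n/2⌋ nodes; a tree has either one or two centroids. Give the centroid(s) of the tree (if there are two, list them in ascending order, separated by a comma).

Removing q splits the tree into components of sizes 8, 6, 1, 1; the largest is 8 ≤ ⌊17/2⌋ = 8.
Every other node leaves some component of size > 8, so the centroid is unique.

q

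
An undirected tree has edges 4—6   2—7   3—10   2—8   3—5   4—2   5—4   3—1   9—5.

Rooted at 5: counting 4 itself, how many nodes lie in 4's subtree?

5

4's subtree: {4, 2, 6, 7, 8}, size 5.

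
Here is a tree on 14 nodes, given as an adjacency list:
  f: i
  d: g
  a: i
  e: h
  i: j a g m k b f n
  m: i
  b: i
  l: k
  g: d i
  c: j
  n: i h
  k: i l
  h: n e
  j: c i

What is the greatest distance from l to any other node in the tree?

The node farthest from l is e, via l – k – i – n – h – e — 5 edges.

5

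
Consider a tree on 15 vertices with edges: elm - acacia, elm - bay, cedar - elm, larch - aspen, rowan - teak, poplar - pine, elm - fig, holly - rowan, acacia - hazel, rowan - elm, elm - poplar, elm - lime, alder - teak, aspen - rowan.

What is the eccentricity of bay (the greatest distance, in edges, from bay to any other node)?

4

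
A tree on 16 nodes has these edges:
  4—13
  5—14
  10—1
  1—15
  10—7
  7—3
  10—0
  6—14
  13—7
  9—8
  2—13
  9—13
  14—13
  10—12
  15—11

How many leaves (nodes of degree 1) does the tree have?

9

Degree-1 nodes: 0, 2, 3, 4, 5, 6, 8, 11, 12 — 9 of them.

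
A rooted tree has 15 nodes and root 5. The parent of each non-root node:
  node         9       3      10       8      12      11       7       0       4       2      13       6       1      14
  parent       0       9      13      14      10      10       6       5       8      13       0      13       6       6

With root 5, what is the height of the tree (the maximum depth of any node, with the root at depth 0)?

4 sits deepest: 5 → 0 → 13 → 6 → 14 → 8 → 4 — 6 edges from the root.

6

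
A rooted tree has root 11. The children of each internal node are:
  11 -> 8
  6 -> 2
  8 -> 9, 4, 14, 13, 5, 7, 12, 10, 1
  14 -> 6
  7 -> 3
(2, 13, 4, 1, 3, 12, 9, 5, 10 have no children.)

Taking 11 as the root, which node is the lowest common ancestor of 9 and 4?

9's ancestor chain is 9, 8, 11 and 4's is 4, 8, 11; they first meet at 8.

8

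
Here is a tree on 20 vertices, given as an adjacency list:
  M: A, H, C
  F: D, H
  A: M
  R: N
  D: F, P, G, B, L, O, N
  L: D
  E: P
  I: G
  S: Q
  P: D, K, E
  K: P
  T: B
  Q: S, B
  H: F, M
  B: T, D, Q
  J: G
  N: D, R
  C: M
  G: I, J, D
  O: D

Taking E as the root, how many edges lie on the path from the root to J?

Path from E to J: E – P – D – G – J, which has 4 edges.

4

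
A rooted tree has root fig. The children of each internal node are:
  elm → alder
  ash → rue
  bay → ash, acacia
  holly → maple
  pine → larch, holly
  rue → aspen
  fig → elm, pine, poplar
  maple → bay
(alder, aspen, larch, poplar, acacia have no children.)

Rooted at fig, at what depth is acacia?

Climbing from acacia to the root: acacia → bay → maple → holly → pine → fig. That's 5 steps.

5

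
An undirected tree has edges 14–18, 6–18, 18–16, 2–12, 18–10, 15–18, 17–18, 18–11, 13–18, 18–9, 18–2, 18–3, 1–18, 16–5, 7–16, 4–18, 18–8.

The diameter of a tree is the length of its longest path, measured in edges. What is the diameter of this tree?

4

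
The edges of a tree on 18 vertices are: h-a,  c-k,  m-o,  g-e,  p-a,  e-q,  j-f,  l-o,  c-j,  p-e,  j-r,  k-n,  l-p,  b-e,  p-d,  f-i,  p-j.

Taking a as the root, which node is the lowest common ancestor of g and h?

Path g→root: g e p a; path h→root: h a.
First common node: a.

a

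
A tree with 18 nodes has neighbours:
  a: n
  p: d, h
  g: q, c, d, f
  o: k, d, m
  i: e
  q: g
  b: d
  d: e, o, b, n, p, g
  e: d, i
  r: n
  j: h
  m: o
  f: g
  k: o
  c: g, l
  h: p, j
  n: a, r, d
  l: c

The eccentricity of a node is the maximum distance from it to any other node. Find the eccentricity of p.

Distances from p peak at 4, attained at l.
p–d–g–c–l

4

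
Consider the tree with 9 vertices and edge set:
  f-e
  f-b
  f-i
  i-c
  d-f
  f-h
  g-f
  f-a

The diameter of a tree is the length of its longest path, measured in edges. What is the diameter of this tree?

BFS from c reaches b last, at distance 3; BFS from b confirms no node is farther.
Path: c - i - f - b.

3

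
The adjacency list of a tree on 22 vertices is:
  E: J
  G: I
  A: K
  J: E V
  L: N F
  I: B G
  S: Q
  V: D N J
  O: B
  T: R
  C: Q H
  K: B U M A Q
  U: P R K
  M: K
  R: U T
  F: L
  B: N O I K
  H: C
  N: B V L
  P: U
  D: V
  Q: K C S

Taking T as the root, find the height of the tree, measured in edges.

The longest root-to-leaf path is T–R–U–K–B–N–V–J–E (8 edges).

8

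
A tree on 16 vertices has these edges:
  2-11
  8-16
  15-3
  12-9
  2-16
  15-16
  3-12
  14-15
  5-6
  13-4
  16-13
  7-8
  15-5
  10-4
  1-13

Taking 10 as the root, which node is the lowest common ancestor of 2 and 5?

16

Path 2→root: 2 16 13 4 10; path 5→root: 5 15 16 13 4 10.
First common node: 16.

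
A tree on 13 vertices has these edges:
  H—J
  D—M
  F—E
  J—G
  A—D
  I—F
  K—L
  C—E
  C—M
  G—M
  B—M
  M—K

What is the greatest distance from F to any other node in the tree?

The node farthest from F is H, via F–E–C–M–G–J–H — 6 edges.

6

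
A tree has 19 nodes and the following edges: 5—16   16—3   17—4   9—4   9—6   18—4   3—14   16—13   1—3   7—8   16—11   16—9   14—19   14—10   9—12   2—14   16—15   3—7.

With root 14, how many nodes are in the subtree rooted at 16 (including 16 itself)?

11

Descendants of 16 (including itself): 16, 5, 9, 11, 15, 13, 4, 6, 12, 17, 18. That's 11.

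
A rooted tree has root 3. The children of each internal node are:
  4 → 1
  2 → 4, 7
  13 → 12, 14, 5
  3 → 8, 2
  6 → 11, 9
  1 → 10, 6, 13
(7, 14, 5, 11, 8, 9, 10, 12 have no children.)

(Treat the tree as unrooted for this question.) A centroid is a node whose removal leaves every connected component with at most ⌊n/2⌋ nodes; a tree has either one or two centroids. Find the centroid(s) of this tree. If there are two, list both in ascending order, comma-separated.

1

Delete 1: the remaining components have sizes 5, 4, 3, 1. Max 5 ≤ 7, so 1 is a centroid.
Every other node leaves some component of size > 7, so the centroid is unique.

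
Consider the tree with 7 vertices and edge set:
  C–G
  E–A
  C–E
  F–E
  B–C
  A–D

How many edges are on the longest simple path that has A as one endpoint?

A farthest node from A is B (G also at distance 3).
The path A-E-C-B has 3 edges.

3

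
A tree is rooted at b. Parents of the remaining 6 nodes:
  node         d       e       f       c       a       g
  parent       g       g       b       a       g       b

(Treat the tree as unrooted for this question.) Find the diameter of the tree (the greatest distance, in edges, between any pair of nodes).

4

Starting from c, a farthest node is f at distance 4.
One longest path: c–a–g–b–f.
So the diameter is 4.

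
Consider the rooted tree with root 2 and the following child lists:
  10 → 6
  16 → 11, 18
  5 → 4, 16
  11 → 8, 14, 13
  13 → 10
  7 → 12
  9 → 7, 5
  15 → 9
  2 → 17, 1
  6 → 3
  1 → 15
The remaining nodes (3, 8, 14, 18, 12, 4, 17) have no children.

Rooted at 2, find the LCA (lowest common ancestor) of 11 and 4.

5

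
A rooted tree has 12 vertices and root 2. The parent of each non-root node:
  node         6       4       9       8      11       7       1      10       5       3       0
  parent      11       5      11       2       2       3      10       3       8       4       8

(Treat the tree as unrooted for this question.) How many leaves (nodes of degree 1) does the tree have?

5

The leaves are 0, 1, 6, 7, 9.
That is 5 leaves.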